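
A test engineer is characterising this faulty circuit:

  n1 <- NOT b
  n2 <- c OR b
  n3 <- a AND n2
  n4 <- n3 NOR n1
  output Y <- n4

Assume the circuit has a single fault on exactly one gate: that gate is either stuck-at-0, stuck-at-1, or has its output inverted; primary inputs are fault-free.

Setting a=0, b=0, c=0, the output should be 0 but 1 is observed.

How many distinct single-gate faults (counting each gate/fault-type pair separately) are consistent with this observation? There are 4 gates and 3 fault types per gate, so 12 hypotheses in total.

Fault-free: n1=1, n2=0, n3=0, n4=0 → 0. Observed 1.
  n1 stuck-at-0: output 1 ✓
  n1 stuck-at-1: output 0 ✗
  n1 inverted output: output 1 ✓
  n2 stuck-at-0: output 0 ✗
  n2 stuck-at-1: output 0 ✗
  n2 inverted output: output 0 ✗
  n3 stuck-at-0: output 0 ✗
  n3 stuck-at-1: output 0 ✗
  n3 inverted output: output 0 ✗
  n4 stuck-at-0: output 0 ✗
  n4 stuck-at-1: output 1 ✓
  n4 inverted output: output 1 ✓
Consistent faults: {n1 stuck-at-0, n1 inverted output, n4 stuck-at-1, n4 inverted output} — 4 in all.

4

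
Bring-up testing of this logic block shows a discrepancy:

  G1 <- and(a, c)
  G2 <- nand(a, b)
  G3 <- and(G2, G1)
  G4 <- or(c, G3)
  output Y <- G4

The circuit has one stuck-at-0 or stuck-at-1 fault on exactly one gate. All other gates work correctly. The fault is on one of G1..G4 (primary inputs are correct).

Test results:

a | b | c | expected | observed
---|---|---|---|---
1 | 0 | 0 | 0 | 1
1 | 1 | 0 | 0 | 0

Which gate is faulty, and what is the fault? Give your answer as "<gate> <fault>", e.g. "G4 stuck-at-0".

Fault-free values for test 1 (a=1, b=0, c=0): G1=0, G2=1, G3=0, G4=0, giving Y=0. Observed 1.
Test 1: faults giving observed 1 are {G1 stuck-at-1, G3 stuck-at-1, G4 stuck-at-1}.
Test 2 (a=1, b=1, c=0): fault-free G1=0, G2=0, G3=0, G4=0 → 0; observed 0. Eliminates G3 stuck-at-1, G4 stuck-at-1.
Only G1 stuck-at-1 is consistent with every test.

G1 stuck-at-1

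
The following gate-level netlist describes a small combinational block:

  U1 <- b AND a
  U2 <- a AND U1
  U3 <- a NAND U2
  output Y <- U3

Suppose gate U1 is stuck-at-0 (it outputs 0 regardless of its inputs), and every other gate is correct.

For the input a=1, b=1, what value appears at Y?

1

Propagate with U1 forced: U1=0 [stuck-at-0], U2=0, U3=1.
So Y = 1. (Without the fault it would be 0.)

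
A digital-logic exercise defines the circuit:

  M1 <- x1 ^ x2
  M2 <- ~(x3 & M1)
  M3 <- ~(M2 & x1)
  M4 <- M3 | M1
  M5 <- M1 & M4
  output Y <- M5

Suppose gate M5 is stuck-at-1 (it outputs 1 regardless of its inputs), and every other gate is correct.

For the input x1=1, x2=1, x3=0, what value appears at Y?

Propagate with M5 forced: M1=0, M2=1, M3=0, M4=0, M5=1 [stuck-at-1].
So Y = 1. (Without the fault it would be 0.)

1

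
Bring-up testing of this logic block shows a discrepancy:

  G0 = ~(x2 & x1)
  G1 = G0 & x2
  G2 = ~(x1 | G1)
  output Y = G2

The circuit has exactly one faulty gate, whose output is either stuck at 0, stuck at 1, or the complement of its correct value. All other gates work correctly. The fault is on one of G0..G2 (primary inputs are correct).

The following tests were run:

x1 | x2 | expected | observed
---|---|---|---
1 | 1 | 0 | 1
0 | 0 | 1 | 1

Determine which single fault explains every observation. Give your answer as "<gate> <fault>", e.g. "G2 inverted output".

Fault-free values for test 1 (x1=1, x2=1): G0=0, G1=0, G2=0, giving Y=0. Observed 1.
Test 1: faults giving observed 1 are {G2 stuck-at-1, G2 inverted output}.
Test 2 (x1=0, x2=0): fault-free G0=1, G1=0, G2=1 → 1; observed 1. Eliminates G2 inverted output.
Only G2 stuck-at-1 is consistent with every test.

G2 stuck-at-1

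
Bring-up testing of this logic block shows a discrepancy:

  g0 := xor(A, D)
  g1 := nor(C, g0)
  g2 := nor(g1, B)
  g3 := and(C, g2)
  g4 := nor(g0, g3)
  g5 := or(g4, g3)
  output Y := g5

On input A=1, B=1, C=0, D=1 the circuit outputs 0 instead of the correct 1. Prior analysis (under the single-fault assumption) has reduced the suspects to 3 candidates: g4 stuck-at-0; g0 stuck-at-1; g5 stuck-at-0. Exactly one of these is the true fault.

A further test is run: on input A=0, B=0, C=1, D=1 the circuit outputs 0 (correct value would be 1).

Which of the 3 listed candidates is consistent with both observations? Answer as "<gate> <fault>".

Evaluate each candidate on input A=0, B=0, C=1, D=1:
  g4 stuck-at-0: g0=1, g1=0, g2=1, g3=1, g4=0 [stuck-at-0], g5=1 → 1 — eliminated
  g0 stuck-at-1: g0=1 [stuck-at-1], g1=0, g2=1, g3=1, g4=0, g5=1 → 1 — eliminated
  g5 stuck-at-0: g0=1, g1=0, g2=1, g3=1, g4=0, g5=0 [stuck-at-0] → 0 — matches
Only g5 stuck-at-0 reproduces the observed 0.

g5 stuck-at-0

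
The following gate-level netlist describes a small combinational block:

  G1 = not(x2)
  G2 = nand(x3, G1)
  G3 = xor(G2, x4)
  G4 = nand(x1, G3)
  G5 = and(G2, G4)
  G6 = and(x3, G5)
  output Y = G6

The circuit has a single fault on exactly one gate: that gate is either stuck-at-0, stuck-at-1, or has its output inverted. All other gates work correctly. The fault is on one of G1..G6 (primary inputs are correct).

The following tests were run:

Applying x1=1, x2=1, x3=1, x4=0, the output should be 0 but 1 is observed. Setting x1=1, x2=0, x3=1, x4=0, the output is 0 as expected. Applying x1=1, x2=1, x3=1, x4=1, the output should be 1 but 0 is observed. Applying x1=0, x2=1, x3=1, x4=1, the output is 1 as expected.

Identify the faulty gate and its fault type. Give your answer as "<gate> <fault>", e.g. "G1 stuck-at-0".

Fault-free values for test 1 (x1=1, x2=1, x3=1, x4=0): G1=0, G2=1, G3=1, G4=0, G5=0, G6=0, giving Y=0. Observed 1.
Test 1: faults giving observed 1 are {G3 stuck-at-0, G3 inverted output, G4 stuck-at-1, G4 inverted output, G5 stuck-at-1, G5 inverted output, G6 stuck-at-1, G6 inverted output}.
Test 2 (x1=1, x2=0, x3=1, x4=0): fault-free G1=1, G2=0, G3=0, G4=1, G5=0, G6=0 → 0; observed 0. Eliminates G5 stuck-at-1, G5 inverted output, G6 stuck-at-1, G6 inverted output.
Test 3 (x1=1, x2=1, x3=1, x4=1): fault-free G1=0, G2=1, G3=0, G4=1, G5=1, G6=1 → 1; observed 0. Eliminates G3 stuck-at-0, G4 stuck-at-1.
Test 4 (x1=0, x2=1, x3=1, x4=1): fault-free G1=0, G2=1, G3=0, G4=1, G5=1, G6=1 → 1; observed 1. Eliminates G4 inverted output.
Only G3 inverted output is consistent with every test.

G3 inverted output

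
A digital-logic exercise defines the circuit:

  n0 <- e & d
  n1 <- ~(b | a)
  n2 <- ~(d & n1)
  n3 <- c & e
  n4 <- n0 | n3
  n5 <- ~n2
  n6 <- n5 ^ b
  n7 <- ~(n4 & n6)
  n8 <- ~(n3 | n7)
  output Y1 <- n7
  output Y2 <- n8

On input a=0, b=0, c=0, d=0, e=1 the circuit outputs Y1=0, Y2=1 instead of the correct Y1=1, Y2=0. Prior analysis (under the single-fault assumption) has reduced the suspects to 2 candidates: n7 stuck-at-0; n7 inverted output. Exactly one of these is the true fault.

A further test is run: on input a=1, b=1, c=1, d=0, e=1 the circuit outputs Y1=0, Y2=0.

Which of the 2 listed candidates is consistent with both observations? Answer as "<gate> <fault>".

n7 stuck-at-0

Evaluate each candidate on input a=1, b=1, c=1, d=0, e=1:
  n7 stuck-at-0: n0=0, n1=0, n2=1, n3=1, n4=1, n5=0, n6=1, n7=0 [stuck-at-0], n8=0 → Y1=0, Y2=0 — matches
  n7 inverted output: n0=0, n1=0, n2=1, n3=1, n4=1, n5=0, n6=1, n7=1 [inverted output], n8=0 → Y1=1, Y2=0 — eliminated
Only n7 stuck-at-0 reproduces the observed Y1=0, Y2=0.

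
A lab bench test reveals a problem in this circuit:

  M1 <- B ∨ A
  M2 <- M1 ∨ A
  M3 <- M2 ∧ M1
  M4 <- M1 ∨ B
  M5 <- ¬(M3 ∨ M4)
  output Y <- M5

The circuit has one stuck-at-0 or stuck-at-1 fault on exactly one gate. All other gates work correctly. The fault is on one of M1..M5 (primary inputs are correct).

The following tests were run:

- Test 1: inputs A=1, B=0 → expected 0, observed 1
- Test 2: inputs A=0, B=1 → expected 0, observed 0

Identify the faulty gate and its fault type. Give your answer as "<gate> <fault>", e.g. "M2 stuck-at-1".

Fault-free values for test 1 (A=1, B=0): M1=1, M2=1, M3=1, M4=1, M5=0, giving Y=0. Observed 1.
Test 1: faults giving observed 1 are {M1 stuck-at-0, M5 stuck-at-1}.
Test 2 (A=0, B=1): fault-free M1=1, M2=1, M3=1, M4=1, M5=0 → 0; observed 0. Eliminates M5 stuck-at-1.
Only M1 stuck-at-0 is consistent with every test.

M1 stuck-at-0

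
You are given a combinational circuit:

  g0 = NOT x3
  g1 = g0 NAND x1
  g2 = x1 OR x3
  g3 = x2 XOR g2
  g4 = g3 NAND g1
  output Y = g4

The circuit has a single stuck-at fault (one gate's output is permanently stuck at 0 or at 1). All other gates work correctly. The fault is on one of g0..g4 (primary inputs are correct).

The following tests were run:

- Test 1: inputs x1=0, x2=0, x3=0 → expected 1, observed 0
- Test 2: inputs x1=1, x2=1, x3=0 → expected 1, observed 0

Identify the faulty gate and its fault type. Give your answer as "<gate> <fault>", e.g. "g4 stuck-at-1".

g4 stuck-at-0

Fault-free values for test 1 (x1=0, x2=0, x3=0): g0=1, g1=1, g2=0, g3=0, g4=1, giving Y=1. Observed 0.
Test 1: faults giving observed 0 are {g2 stuck-at-1, g3 stuck-at-1, g4 stuck-at-0}.
Test 2 (x1=1, x2=1, x3=0): fault-free g0=1, g1=0, g2=1, g3=0, g4=1 → 1; observed 0. Eliminates g2 stuck-at-1, g3 stuck-at-1.
Only g4 stuck-at-0 is consistent with every test.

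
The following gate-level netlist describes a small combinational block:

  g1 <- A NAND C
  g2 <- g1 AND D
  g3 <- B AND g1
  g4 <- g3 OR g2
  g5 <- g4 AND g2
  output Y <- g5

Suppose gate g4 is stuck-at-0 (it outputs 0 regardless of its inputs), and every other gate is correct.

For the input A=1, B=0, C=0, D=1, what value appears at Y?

Propagate with g4 forced: g1=1, g2=1, g3=0, g4=0 [stuck-at-0], g5=0.
So Y = 0. (Without the fault it would be 1.)

0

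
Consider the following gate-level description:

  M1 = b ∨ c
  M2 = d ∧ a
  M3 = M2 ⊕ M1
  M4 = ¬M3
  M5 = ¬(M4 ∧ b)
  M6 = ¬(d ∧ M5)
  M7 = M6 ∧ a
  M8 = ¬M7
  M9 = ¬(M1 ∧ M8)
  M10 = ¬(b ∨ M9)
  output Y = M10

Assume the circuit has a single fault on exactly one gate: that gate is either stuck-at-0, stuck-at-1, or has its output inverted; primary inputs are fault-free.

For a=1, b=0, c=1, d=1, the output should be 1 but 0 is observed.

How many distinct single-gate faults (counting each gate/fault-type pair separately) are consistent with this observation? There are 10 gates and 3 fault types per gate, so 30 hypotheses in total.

14

Fault-free: M1=1, M2=1, M3=0, M4=1, M5=1, M6=0, M7=0, M8=1, M9=0, M10=1 → 1. Observed 0.
  M1: stuck-at-0, inverted output ✓; others ✗
  M2: none of the 3 fault types match ✗
  M3: none of the 3 fault types match ✗
  M4: none of the 3 fault types match ✗
  M5: stuck-at-0, inverted output ✓; others ✗
  M6: stuck-at-1, inverted output ✓; others ✗
  M7: stuck-at-1, inverted output ✓; others ✗
  M8: stuck-at-0, inverted output ✓; others ✗
  M9: stuck-at-1, inverted output ✓; others ✗
  M10: stuck-at-0, inverted output ✓; others ✗
Consistent faults: {M1 stuck-at-0, M1 inverted output, M5 stuck-at-0, M5 inverted output, M6 stuck-at-1, M6 inverted output, M7 stuck-at-1, M7 inverted output, M8 stuck-at-0, M8 inverted output, M9 stuck-at-1, M9 inverted output, M10 stuck-at-0, M10 inverted output} — 14 in all.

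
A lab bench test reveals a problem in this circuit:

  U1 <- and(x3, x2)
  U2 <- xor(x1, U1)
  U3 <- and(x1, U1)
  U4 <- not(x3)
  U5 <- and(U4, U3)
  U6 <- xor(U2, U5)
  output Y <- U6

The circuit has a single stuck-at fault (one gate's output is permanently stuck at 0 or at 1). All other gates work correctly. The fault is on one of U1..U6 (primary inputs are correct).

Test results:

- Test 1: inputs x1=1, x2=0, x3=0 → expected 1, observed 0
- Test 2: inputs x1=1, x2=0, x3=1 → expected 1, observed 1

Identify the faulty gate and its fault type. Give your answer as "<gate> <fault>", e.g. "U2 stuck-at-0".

Fault-free values for test 1 (x1=1, x2=0, x3=0): U1=0, U2=1, U3=0, U4=1, U5=0, U6=1, giving Y=1. Observed 0.
Test 1: faults giving observed 0 are {U2 stuck-at-0, U3 stuck-at-1, U5 stuck-at-1, U6 stuck-at-0}.
Test 2 (x1=1, x2=0, x3=1): fault-free U1=0, U2=1, U3=0, U4=0, U5=0, U6=1 → 1; observed 1. Eliminates U2 stuck-at-0, U5 stuck-at-1, U6 stuck-at-0.
Only U3 stuck-at-1 is consistent with every test.

U3 stuck-at-1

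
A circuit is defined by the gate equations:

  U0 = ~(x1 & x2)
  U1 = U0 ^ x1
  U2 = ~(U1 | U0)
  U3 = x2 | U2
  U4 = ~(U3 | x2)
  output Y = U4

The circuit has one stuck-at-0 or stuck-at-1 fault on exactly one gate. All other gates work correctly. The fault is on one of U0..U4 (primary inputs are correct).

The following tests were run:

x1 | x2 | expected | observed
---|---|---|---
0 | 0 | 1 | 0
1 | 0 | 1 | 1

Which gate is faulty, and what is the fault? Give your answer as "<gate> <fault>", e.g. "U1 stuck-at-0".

Fault-free values for test 1 (x1=0, x2=0): U0=1, U1=1, U2=0, U3=0, U4=1, giving Y=1. Observed 0.
Test 1: faults giving observed 0 are {U0 stuck-at-0, U2 stuck-at-1, U3 stuck-at-1, U4 stuck-at-0}.
Test 2 (x1=1, x2=0): fault-free U0=1, U1=0, U2=0, U3=0, U4=1 → 1; observed 1. Eliminates U2 stuck-at-1, U3 stuck-at-1, U4 stuck-at-0.
Only U0 stuck-at-0 is consistent with every test.

U0 stuck-at-0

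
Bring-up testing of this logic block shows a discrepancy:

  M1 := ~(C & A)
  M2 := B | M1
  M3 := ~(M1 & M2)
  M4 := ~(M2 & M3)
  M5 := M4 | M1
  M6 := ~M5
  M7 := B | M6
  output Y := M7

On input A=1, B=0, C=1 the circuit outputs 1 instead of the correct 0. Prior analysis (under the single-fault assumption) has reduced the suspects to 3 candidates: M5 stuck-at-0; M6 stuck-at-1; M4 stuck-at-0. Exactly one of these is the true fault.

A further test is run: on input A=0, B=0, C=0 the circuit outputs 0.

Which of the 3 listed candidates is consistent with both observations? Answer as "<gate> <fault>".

Evaluate each candidate on input A=0, B=0, C=0:
  M5 stuck-at-0: M1=1, M2=1, M3=0, M4=1, M5=0 [stuck-at-0], M6=1, M7=1 → 1 — eliminated
  M6 stuck-at-1: M1=1, M2=1, M3=0, M4=1, M5=1, M6=1 [stuck-at-1], M7=1 → 1 — eliminated
  M4 stuck-at-0: M1=1, M2=1, M3=0, M4=0 [stuck-at-0], M5=1, M6=0, M7=0 → 0 — matches
Only M4 stuck-at-0 reproduces the observed 0.

M4 stuck-at-0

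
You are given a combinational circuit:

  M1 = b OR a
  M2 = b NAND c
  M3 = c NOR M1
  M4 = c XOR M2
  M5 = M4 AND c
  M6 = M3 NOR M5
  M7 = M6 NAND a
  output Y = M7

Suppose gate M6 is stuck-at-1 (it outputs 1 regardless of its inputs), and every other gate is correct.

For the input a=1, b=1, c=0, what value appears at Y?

0

Propagate with M6 forced: M1=1, M2=1, M3=0, M4=1, M5=0, M6=1 [stuck-at-1], M7=0.
So Y = 0. (Same as the fault-free value — the fault is masked on this input.)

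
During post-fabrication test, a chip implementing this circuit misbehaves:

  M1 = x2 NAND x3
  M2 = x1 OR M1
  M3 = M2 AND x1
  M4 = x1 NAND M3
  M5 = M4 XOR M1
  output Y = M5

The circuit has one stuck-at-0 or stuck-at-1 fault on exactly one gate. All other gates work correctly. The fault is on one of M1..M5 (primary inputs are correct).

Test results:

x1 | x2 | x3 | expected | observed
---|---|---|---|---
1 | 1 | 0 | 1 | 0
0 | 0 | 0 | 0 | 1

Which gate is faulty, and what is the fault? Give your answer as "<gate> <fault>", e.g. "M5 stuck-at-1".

Fault-free values for test 1 (x1=1, x2=1, x3=0): M1=1, M2=1, M3=1, M4=0, M5=1, giving Y=1. Observed 0.
Test 1: faults giving observed 0 are {M1 stuck-at-0, M2 stuck-at-0, M3 stuck-at-0, M4 stuck-at-1, M5 stuck-at-0}.
Test 2 (x1=0, x2=0, x3=0): fault-free M1=1, M2=1, M3=0, M4=1, M5=0 → 0; observed 1. Eliminates M2 stuck-at-0, M3 stuck-at-0, M4 stuck-at-1, M5 stuck-at-0.
Only M1 stuck-at-0 is consistent with every test.

M1 stuck-at-0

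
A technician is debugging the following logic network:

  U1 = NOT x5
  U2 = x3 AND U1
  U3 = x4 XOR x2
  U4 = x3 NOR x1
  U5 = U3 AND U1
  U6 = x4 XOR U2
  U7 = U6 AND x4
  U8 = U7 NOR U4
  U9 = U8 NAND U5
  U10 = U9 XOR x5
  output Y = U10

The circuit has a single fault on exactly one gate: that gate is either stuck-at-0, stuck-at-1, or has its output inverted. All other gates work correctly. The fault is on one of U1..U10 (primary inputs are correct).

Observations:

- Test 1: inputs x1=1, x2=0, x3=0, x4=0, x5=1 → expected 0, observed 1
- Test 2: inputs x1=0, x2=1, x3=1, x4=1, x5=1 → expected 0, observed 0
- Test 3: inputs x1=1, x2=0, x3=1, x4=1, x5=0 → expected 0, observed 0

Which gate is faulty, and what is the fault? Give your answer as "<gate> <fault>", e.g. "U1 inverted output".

U5 stuck-at-1

Fault-free values for test 1 (x1=1, x2=0, x3=0, x4=0, x5=1): U1=0, U2=0, U3=0, U4=0, U5=0, U6=0, U7=0, U8=1, U9=1, U10=0, giving Y=0. Observed 1.
Test 1: faults giving observed 1 are {U5 stuck-at-1, U5 inverted output, U9 stuck-at-0, U9 inverted output, U10 stuck-at-1, U10 inverted output}.
Test 2 (x1=0, x2=1, x3=1, x4=1, x5=1): fault-free U1=0, U2=0, U3=0, U4=0, U5=0, U6=1, U7=1, U8=0, U9=1, U10=0 → 0; observed 0. Eliminates U9 stuck-at-0, U9 inverted output, U10 stuck-at-1, U10 inverted output.
Test 3 (x1=1, x2=0, x3=1, x4=1, x5=0): fault-free U1=1, U2=1, U3=1, U4=0, U5=1, U6=0, U7=0, U8=1, U9=0, U10=0 → 0; observed 0. Eliminates U5 inverted output.
Only U5 stuck-at-1 is consistent with every test.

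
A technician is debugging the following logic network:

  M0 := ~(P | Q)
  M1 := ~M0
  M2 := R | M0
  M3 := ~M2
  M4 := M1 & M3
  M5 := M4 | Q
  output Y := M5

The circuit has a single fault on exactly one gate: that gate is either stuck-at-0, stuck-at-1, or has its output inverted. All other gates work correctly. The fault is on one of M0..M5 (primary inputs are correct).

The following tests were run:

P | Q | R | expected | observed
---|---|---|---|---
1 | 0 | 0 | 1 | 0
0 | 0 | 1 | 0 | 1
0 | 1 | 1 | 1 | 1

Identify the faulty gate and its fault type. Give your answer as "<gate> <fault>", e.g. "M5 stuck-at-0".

M4 inverted output

Fault-free values for test 1 (P=1, Q=0, R=0): M0=0, M1=1, M2=0, M3=1, M4=1, M5=1, giving Y=1. Observed 0.
Test 1: faults giving observed 0 are {M0 stuck-at-1, M0 inverted output, M1 stuck-at-0, M1 inverted output, M2 stuck-at-1, M2 inverted output, M3 stuck-at-0, M3 inverted output, M4 stuck-at-0, M4 inverted output, M5 stuck-at-0, M5 inverted output}.
Test 2 (P=0, Q=0, R=1): fault-free M0=1, M1=0, M2=1, M3=0, M4=0, M5=0 → 0; observed 1. Eliminates M0 stuck-at-1, M0 inverted output, M1 stuck-at-0, M1 inverted output, M2 stuck-at-1, M2 inverted output, M3 stuck-at-0, M3 inverted output, M4 stuck-at-0, M5 stuck-at-0.
Test 3 (P=0, Q=1, R=1): fault-free M0=0, M1=1, M2=1, M3=0, M4=0, M5=1 → 1; observed 1. Eliminates M5 inverted output.
Only M4 inverted output is consistent with every test.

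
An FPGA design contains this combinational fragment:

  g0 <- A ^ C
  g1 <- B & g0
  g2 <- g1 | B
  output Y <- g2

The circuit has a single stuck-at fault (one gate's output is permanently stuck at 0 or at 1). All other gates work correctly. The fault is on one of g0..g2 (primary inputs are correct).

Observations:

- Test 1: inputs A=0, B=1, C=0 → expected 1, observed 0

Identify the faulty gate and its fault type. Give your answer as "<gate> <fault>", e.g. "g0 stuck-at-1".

g2 stuck-at-0

Fault-free values for test 1 (A=0, B=1, C=0): g0=0, g1=0, g2=1, giving Y=1. Observed 0.
Test 1: faults giving observed 0 are {g2 stuck-at-0}.
Only g2 stuck-at-0 is consistent with every test.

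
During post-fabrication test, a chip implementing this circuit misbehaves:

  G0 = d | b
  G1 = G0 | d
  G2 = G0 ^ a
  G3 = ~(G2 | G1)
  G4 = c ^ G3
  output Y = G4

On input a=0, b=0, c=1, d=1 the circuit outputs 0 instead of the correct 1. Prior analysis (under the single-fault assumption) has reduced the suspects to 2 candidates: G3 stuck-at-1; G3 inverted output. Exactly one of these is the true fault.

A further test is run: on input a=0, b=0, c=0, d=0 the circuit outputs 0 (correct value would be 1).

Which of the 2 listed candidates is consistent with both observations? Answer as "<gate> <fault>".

G3 inverted output

Evaluate each candidate on input a=0, b=0, c=0, d=0:
  G3 stuck-at-1: G0=0, G1=0, G2=0, G3=1 [stuck-at-1], G4=1 → 1 — eliminated
  G3 inverted output: G0=0, G1=0, G2=0, G3=0 [inverted output], G4=0 → 0 — matches
Only G3 inverted output reproduces the observed 0.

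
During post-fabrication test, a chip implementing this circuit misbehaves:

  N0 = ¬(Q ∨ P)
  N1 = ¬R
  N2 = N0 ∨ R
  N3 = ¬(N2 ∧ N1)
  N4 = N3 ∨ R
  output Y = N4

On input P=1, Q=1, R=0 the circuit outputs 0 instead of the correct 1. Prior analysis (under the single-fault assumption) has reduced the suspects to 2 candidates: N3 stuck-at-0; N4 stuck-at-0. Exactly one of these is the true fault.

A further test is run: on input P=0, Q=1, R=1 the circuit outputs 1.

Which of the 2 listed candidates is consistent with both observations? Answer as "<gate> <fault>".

N3 stuck-at-0

Evaluate each candidate on input P=0, Q=1, R=1:
  N3 stuck-at-0: N0=0, N1=0, N2=1, N3=0 [stuck-at-0], N4=1 → 1 — matches
  N4 stuck-at-0: N0=0, N1=0, N2=1, N3=1, N4=0 [stuck-at-0] → 0 — eliminated
Only N3 stuck-at-0 reproduces the observed 1.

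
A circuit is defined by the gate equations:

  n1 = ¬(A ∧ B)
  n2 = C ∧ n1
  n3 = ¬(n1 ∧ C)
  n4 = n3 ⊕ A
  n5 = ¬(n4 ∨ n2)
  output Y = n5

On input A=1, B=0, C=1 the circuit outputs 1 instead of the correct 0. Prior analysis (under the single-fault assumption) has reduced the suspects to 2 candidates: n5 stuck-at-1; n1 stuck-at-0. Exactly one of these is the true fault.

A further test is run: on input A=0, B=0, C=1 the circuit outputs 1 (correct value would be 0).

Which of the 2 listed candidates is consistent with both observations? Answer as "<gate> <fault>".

Evaluate each candidate on input A=0, B=0, C=1:
  n5 stuck-at-1: n1=1, n2=1, n3=0, n4=0, n5=1 [stuck-at-1] → 1 — matches
  n1 stuck-at-0: n1=0 [stuck-at-0], n2=0, n3=1, n4=1, n5=0 → 0 — eliminated
Only n5 stuck-at-1 reproduces the observed 1.

n5 stuck-at-1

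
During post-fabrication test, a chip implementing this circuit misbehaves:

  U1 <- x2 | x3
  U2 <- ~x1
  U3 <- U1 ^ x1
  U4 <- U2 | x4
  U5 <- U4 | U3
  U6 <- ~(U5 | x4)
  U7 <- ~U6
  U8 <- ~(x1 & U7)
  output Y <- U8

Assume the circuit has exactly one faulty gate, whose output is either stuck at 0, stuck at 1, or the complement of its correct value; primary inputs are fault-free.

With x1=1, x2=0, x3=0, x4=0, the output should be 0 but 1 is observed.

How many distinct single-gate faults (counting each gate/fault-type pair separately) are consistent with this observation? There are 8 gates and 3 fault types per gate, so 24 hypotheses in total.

Fault-free: U1=0, U2=0, U3=1, U4=0, U5=1, U6=0, U7=1, U8=0 → 0. Observed 1.
  U1: stuck-at-1, inverted output ✓; others ✗
  U2: none of the 3 fault types match ✗
  U3: stuck-at-0, inverted output ✓; others ✗
  U4: none of the 3 fault types match ✗
  U5: stuck-at-0, inverted output ✓; others ✗
  U6: stuck-at-1, inverted output ✓; others ✗
  U7: stuck-at-0, inverted output ✓; others ✗
  U8: stuck-at-1, inverted output ✓; others ✗
Consistent faults: {U1 stuck-at-1, U1 inverted output, U3 stuck-at-0, U3 inverted output, U5 stuck-at-0, U5 inverted output, U6 stuck-at-1, U6 inverted output, U7 stuck-at-0, U7 inverted output, U8 stuck-at-1, U8 inverted output} — 12 in all.

12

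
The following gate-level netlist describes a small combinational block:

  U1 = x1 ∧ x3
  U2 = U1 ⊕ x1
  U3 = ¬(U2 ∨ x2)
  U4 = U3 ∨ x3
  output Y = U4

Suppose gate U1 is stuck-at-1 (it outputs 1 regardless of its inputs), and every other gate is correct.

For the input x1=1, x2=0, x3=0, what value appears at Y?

Propagate with U1 forced: U1=1 [stuck-at-1], U2=0, U3=1, U4=1.
So Y = 1. (Without the fault it would be 0.)

1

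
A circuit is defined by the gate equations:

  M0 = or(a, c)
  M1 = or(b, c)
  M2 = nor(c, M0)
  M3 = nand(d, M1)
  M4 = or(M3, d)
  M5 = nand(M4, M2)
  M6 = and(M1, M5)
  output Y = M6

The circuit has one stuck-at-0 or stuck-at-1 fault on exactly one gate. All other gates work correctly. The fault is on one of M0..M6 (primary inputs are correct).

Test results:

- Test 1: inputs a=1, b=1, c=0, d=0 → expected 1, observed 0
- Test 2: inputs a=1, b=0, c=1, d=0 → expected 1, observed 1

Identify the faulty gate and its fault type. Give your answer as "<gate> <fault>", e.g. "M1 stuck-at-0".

M0 stuck-at-0

Fault-free values for test 1 (a=1, b=1, c=0, d=0): M0=1, M1=1, M2=0, M3=1, M4=1, M5=1, M6=1, giving Y=1. Observed 0.
Test 1: faults giving observed 0 are {M0 stuck-at-0, M1 stuck-at-0, M2 stuck-at-1, M5 stuck-at-0, M6 stuck-at-0}.
Test 2 (a=1, b=0, c=1, d=0): fault-free M0=1, M1=1, M2=0, M3=1, M4=1, M5=1, M6=1 → 1; observed 1. Eliminates M1 stuck-at-0, M2 stuck-at-1, M5 stuck-at-0, M6 stuck-at-0.
Only M0 stuck-at-0 is consistent with every test.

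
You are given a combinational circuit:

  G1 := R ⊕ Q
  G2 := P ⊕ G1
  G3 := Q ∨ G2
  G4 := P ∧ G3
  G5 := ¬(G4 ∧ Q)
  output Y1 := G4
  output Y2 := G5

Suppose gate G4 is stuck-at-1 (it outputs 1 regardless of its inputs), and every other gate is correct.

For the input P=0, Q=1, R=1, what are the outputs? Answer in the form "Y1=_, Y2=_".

Y1=1, Y2=0

Propagate with G4 forced: G1=0, G2=0, G3=1, G4=1 [stuck-at-1], G5=0.
So the outputs are Y1=1, Y2=0. (Without the fault they would be Y1=0, Y2=1.)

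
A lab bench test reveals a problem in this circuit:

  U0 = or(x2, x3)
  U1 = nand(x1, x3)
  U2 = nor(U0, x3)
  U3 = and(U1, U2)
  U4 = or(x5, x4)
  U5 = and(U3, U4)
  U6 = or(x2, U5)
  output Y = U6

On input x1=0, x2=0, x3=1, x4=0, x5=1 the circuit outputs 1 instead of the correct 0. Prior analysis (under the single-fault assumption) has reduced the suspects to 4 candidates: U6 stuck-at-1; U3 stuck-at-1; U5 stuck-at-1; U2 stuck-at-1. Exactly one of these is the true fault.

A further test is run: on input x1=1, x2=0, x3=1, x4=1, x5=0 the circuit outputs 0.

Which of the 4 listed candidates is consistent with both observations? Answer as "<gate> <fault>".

U2 stuck-at-1

Evaluate each candidate on input x1=1, x2=0, x3=1, x4=1, x5=0:
  U6 stuck-at-1: U0=1, U1=0, U2=0, U3=0, U4=1, U5=0, U6=1 [stuck-at-1] → 1 — eliminated
  U3 stuck-at-1: U0=1, U1=0, U2=0, U3=1 [stuck-at-1], U4=1, U5=1, U6=1 → 1 — eliminated
  U5 stuck-at-1: U0=1, U1=0, U2=0, U3=0, U4=1, U5=1 [stuck-at-1], U6=1 → 1 — eliminated
  U2 stuck-at-1: U0=1, U1=0, U2=1 [stuck-at-1], U3=0, U4=1, U5=0, U6=0 → 0 — matches
Only U2 stuck-at-1 reproduces the observed 0.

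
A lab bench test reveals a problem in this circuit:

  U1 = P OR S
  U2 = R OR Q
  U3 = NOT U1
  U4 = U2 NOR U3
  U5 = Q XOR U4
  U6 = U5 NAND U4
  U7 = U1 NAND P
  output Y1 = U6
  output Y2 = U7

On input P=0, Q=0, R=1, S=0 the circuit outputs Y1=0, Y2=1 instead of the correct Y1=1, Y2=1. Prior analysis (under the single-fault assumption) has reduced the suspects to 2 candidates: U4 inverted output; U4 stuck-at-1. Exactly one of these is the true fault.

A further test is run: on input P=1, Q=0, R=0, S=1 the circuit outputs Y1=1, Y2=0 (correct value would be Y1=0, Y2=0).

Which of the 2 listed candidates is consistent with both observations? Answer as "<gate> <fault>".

U4 inverted output

Evaluate each candidate on input P=1, Q=0, R=0, S=1:
  U4 inverted output: U1=1, U2=0, U3=0, U4=0 [inverted output], U5=0, U6=1, U7=0 → Y1=1, Y2=0 — matches
  U4 stuck-at-1: U1=1, U2=0, U3=0, U4=1 [stuck-at-1], U5=1, U6=0, U7=0 → Y1=0, Y2=0 — eliminated
Only U4 inverted output reproduces the observed Y1=1, Y2=0.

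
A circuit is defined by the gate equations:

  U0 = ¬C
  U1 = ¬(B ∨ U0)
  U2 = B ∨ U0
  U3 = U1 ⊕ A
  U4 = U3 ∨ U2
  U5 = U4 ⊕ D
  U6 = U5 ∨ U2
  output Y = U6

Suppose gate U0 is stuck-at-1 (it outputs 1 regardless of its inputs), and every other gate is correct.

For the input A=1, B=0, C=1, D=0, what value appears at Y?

Propagate with U0 forced: U0=1 [stuck-at-1], U1=0, U2=1, U3=1, U4=1, U5=1, U6=1.
So Y = 1. (Without the fault it would be 0.)

1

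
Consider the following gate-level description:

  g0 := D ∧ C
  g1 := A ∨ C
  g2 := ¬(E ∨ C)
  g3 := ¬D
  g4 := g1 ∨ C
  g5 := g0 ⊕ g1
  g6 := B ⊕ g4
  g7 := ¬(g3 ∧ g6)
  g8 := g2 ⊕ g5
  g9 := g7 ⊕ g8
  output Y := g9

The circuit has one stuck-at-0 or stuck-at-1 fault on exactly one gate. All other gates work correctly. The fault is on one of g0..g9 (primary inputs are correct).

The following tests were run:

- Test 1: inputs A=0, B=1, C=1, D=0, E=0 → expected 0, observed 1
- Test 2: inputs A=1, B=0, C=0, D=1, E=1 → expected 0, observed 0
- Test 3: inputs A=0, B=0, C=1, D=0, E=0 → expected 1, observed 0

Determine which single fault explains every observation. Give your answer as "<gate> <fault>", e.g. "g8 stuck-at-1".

g4 stuck-at-0

Fault-free values for test 1 (A=0, B=1, C=1, D=0, E=0): g0=0, g1=1, g2=0, g3=1, g4=1, g5=1, g6=0, g7=1, g8=1, g9=0, giving Y=0. Observed 1.
Test 1: faults giving observed 1 are {g0 stuck-at-1, g1 stuck-at-0, g2 stuck-at-1, g4 stuck-at-0, g5 stuck-at-0, g6 stuck-at-1, g7 stuck-at-0, g8 stuck-at-0, g9 stuck-at-1}.
Test 2 (A=1, B=0, C=0, D=1, E=1): fault-free g0=0, g1=1, g2=0, g3=0, g4=1, g5=1, g6=1, g7=1, g8=1, g9=0 → 0; observed 0. Eliminates g0 stuck-at-1, g1 stuck-at-0, g2 stuck-at-1, g5 stuck-at-0, g7 stuck-at-0, g8 stuck-at-0, g9 stuck-at-1.
Test 3 (A=0, B=0, C=1, D=0, E=0): fault-free g0=0, g1=1, g2=0, g3=1, g4=1, g5=1, g6=1, g7=0, g8=1, g9=1 → 1; observed 0. Eliminates g6 stuck-at-1.
Only g4 stuck-at-0 is consistent with every test.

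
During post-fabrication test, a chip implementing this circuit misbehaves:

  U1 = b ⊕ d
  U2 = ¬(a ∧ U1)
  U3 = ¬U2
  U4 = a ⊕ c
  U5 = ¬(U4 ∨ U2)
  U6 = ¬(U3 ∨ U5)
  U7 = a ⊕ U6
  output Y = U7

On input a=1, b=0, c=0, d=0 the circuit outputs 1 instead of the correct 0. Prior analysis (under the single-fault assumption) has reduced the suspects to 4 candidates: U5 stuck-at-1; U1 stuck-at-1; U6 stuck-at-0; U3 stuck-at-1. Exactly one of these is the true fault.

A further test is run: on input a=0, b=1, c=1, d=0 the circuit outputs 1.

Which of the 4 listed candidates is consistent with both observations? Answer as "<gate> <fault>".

Evaluate each candidate on input a=0, b=1, c=1, d=0:
  U5 stuck-at-1: U1=1, U2=1, U3=0, U4=1, U5=1 [stuck-at-1], U6=0, U7=0 → 0 — eliminated
  U1 stuck-at-1: U1=1 [stuck-at-1], U2=1, U3=0, U4=1, U5=0, U6=1, U7=1 → 1 — matches
  U6 stuck-at-0: U1=1, U2=1, U3=0, U4=1, U5=0, U6=0 [stuck-at-0], U7=0 → 0 — eliminated
  U3 stuck-at-1: U1=1, U2=1, U3=1 [stuck-at-1], U4=1, U5=0, U6=0, U7=0 → 0 — eliminated
Only U1 stuck-at-1 reproduces the observed 1.

U1 stuck-at-1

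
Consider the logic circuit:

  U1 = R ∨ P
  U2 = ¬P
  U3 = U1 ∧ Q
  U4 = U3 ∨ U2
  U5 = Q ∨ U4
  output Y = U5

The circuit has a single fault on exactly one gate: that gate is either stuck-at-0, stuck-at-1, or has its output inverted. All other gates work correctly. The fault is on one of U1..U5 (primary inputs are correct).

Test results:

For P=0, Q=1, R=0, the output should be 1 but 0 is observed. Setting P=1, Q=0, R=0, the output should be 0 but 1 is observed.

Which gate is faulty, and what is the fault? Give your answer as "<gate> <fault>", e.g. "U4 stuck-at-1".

Fault-free values for test 1 (P=0, Q=1, R=0): U1=0, U2=1, U3=0, U4=1, U5=1, giving Y=1. Observed 0.
Test 1: faults giving observed 0 are {U5 stuck-at-0, U5 inverted output}.
Test 2 (P=1, Q=0, R=0): fault-free U1=1, U2=0, U3=0, U4=0, U5=0 → 0; observed 1. Eliminates U5 stuck-at-0.
Only U5 inverted output is consistent with every test.

U5 inverted output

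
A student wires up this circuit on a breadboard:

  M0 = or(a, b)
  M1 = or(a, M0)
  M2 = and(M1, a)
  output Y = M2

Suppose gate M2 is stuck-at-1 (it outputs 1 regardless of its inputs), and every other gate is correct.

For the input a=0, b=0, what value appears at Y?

1

Propagate with M2 forced: M0=0, M1=0, M2=1 [stuck-at-1].
So Y = 1. (Without the fault it would be 0.)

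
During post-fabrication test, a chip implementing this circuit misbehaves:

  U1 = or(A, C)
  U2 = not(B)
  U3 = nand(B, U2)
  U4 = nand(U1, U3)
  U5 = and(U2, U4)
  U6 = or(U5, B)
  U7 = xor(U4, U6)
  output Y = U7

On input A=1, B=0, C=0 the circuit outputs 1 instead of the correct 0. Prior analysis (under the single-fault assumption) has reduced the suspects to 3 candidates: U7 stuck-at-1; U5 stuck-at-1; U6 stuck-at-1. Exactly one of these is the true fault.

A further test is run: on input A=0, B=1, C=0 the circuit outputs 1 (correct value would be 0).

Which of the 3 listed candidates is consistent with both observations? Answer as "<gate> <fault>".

Evaluate each candidate on input A=0, B=1, C=0:
  U7 stuck-at-1: U1=0, U2=0, U3=1, U4=1, U5=0, U6=1, U7=1 [stuck-at-1] → 1 — matches
  U5 stuck-at-1: U1=0, U2=0, U3=1, U4=1, U5=1 [stuck-at-1], U6=1, U7=0 → 0 — eliminated
  U6 stuck-at-1: U1=0, U2=0, U3=1, U4=1, U5=0, U6=1 [stuck-at-1], U7=0 → 0 — eliminated
Only U7 stuck-at-1 reproduces the observed 1.

U7 stuck-at-1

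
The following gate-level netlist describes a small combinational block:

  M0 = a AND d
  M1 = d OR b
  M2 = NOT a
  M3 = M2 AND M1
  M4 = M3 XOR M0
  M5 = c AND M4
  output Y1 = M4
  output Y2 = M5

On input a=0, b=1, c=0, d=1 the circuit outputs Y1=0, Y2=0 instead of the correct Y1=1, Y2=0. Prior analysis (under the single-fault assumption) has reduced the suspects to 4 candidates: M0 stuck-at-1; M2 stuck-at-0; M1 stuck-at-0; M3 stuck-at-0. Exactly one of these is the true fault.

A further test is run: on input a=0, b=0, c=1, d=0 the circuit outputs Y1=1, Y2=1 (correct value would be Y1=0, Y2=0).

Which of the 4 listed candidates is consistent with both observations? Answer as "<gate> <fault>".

Evaluate each candidate on input a=0, b=0, c=1, d=0:
  M0 stuck-at-1: M0=1 [stuck-at-1], M1=0, M2=1, M3=0, M4=1, M5=1 → Y1=1, Y2=1 — matches
  M2 stuck-at-0: M0=0, M1=0, M2=0 [stuck-at-0], M3=0, M4=0, M5=0 → Y1=0, Y2=0 — eliminated
  M1 stuck-at-0: M0=0, M1=0 [stuck-at-0], M2=1, M3=0, M4=0, M5=0 → Y1=0, Y2=0 — eliminated
  M3 stuck-at-0: M0=0, M1=0, M2=1, M3=0 [stuck-at-0], M4=0, M5=0 → Y1=0, Y2=0 — eliminated
Only M0 stuck-at-1 reproduces the observed Y1=1, Y2=1.

M0 stuck-at-1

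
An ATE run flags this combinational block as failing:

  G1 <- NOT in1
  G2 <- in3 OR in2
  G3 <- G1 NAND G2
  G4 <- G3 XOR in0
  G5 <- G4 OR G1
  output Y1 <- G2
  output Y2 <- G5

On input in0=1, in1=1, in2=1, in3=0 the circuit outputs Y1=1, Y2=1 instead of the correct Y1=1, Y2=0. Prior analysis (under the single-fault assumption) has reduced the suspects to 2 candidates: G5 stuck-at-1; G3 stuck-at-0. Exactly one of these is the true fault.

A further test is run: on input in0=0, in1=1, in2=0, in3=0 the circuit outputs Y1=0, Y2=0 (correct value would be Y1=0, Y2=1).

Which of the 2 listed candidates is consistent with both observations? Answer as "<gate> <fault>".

Evaluate each candidate on input in0=0, in1=1, in2=0, in3=0:
  G5 stuck-at-1: G1=0, G2=0, G3=1, G4=1, G5=1 [stuck-at-1] → Y1=0, Y2=1 — eliminated
  G3 stuck-at-0: G1=0, G2=0, G3=0 [stuck-at-0], G4=0, G5=0 → Y1=0, Y2=0 — matches
Only G3 stuck-at-0 reproduces the observed Y1=0, Y2=0.

G3 stuck-at-0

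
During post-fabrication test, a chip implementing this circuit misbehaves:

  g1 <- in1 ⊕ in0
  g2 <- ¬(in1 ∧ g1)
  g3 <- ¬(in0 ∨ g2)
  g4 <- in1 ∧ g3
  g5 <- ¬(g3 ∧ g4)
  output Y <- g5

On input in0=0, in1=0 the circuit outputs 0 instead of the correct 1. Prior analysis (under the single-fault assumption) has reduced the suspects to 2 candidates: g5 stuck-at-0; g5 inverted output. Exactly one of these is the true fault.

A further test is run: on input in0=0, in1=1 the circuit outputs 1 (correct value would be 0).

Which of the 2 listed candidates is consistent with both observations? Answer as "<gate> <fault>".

Evaluate each candidate on input in0=0, in1=1:
  g5 stuck-at-0: g1=1, g2=0, g3=1, g4=1, g5=0 [stuck-at-0] → 0 — eliminated
  g5 inverted output: g1=1, g2=0, g3=1, g4=1, g5=1 [inverted output] → 1 — matches
Only g5 inverted output reproduces the observed 1.

g5 inverted output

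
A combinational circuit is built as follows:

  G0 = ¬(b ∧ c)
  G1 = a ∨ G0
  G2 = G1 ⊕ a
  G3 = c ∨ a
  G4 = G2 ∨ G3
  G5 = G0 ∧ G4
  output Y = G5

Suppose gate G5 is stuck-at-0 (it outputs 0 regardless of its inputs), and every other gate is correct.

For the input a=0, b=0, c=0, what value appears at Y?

0

Propagate with G5 forced: G0=1, G1=1, G2=1, G3=0, G4=1, G5=0 [stuck-at-0].
So Y = 0. (Without the fault it would be 1.)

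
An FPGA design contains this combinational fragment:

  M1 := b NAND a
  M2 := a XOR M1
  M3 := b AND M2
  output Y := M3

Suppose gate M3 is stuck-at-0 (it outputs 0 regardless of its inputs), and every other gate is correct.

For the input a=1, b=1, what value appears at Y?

0

Propagate with M3 forced: M1=0, M2=1, M3=0 [stuck-at-0].
So Y = 0. (Without the fault it would be 1.)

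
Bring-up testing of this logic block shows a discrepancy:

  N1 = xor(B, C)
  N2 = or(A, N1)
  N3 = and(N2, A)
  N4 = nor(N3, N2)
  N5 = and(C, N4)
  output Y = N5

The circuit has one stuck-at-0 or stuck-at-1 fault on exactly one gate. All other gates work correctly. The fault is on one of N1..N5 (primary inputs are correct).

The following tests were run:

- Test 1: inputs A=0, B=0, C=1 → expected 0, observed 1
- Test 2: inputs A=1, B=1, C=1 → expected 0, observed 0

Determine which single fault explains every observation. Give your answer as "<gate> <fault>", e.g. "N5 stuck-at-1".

Fault-free values for test 1 (A=0, B=0, C=1): N1=1, N2=1, N3=0, N4=0, N5=0, giving Y=0. Observed 1.
Test 1: faults giving observed 1 are {N1 stuck-at-0, N2 stuck-at-0, N4 stuck-at-1, N5 stuck-at-1}.
Test 2 (A=1, B=1, C=1): fault-free N1=0, N2=1, N3=1, N4=0, N5=0 → 0; observed 0. Eliminates N2 stuck-at-0, N4 stuck-at-1, N5 stuck-at-1.
Only N1 stuck-at-0 is consistent with every test.

N1 stuck-at-0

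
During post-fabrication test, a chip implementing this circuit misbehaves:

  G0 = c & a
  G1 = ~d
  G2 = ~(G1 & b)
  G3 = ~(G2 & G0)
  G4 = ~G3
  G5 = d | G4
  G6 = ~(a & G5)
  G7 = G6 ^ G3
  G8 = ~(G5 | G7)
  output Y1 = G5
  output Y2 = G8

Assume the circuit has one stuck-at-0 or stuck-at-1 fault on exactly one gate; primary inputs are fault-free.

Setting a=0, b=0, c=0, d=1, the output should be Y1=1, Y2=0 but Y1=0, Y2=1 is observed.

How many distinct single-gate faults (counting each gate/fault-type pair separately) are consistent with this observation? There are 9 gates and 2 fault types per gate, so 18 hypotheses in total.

1

Fault-free: G0=0, G1=0, G2=1, G3=1, G4=0, G5=1, G6=1, G7=0, G8=0 → Y1=1, Y2=0. Observed Y1=0, Y2=1.
  G0: none of the 2 fault types match ✗
  G1: none of the 2 fault types match ✗
  G2: none of the 2 fault types match ✗
  G3: none of the 2 fault types match ✗
  G4: none of the 2 fault types match ✗
  G5: stuck-at-0 ✓; others ✗
  G6: none of the 2 fault types match ✗
  G7: none of the 2 fault types match ✗
  G8: none of the 2 fault types match ✗
Consistent faults: {G5 stuck-at-0} — 1 in all.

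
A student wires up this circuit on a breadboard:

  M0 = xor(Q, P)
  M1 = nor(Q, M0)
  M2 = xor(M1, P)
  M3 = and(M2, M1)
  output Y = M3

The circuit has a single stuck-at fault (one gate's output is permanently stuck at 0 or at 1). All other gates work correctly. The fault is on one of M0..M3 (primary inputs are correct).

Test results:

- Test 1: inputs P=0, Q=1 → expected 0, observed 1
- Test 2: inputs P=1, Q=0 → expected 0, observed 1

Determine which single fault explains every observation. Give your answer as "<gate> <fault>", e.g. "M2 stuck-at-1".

Fault-free values for test 1 (P=0, Q=1): M0=1, M1=0, M2=0, M3=0, giving Y=0. Observed 1.
Test 1: faults giving observed 1 are {M1 stuck-at-1, M3 stuck-at-1}.
Test 2 (P=1, Q=0): fault-free M0=1, M1=0, M2=1, M3=0 → 0; observed 1. Eliminates M1 stuck-at-1.
Only M3 stuck-at-1 is consistent with every test.

M3 stuck-at-1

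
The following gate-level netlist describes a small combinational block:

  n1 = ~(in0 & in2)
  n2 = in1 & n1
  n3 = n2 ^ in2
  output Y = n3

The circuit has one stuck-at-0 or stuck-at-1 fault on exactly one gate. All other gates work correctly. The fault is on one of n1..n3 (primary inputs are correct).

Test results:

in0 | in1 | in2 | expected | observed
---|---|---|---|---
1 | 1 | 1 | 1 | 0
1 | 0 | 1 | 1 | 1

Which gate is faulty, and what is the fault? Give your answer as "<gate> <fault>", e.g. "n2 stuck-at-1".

n1 stuck-at-1

Fault-free values for test 1 (in0=1, in1=1, in2=1): n1=0, n2=0, n3=1, giving Y=1. Observed 0.
Test 1: faults giving observed 0 are {n1 stuck-at-1, n2 stuck-at-1, n3 stuck-at-0}.
Test 2 (in0=1, in1=0, in2=1): fault-free n1=0, n2=0, n3=1 → 1; observed 1. Eliminates n2 stuck-at-1, n3 stuck-at-0.
Only n1 stuck-at-1 is consistent with every test.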